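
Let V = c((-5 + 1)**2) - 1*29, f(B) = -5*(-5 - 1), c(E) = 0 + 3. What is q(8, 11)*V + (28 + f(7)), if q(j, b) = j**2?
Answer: -1606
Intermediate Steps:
c(E) = 3
f(B) = 30 (f(B) = -5*(-6) = 30)
V = -26 (V = 3 - 1*29 = 3 - 29 = -26)
q(8, 11)*V + (28 + f(7)) = 8**2*(-26) + (28 + 30) = 64*(-26) + 58 = -1664 + 58 = -1606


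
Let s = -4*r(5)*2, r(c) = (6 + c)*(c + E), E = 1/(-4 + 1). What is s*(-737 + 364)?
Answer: 459536/3 ≈ 1.5318e+5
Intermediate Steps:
E = -⅓ (E = 1/(-3) = -⅓ ≈ -0.33333)
r(c) = (6 + c)*(-⅓ + c) (r(c) = (6 + c)*(c - ⅓) = (6 + c)*(-⅓ + c))
s = -1232/3 (s = -4*(-2 + 5² + (17/3)*5)*2 = -4*(-2 + 25 + 85/3)*2 = -4*154/3*2 = -616/3*2 = -1232/3 ≈ -410.67)
s*(-737 + 364) = -1232*(-737 + 364)/3 = -1232/3*(-373) = 459536/3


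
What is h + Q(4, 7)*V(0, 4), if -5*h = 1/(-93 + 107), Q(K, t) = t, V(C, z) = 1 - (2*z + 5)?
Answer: -5881/70 ≈ -84.014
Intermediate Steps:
V(C, z) = -4 - 2*z (V(C, z) = 1 - (5 + 2*z) = 1 + (-5 - 2*z) = -4 - 2*z)
h = -1/70 (h = -1/(5*(-93 + 107)) = -1/5/14 = -1/5*1/14 = -1/70 ≈ -0.014286)
h + Q(4, 7)*V(0, 4) = -1/70 + 7*(-4 - 2*4) = -1/70 + 7*(-4 - 8) = -1/70 + 7*(-12) = -1/70 - 84 = -5881/70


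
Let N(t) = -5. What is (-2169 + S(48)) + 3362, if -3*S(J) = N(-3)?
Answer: 3584/3 ≈ 1194.7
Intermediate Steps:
S(J) = 5/3 (S(J) = -⅓*(-5) = 5/3)
(-2169 + S(48)) + 3362 = (-2169 + 5/3) + 3362 = -6502/3 + 3362 = 3584/3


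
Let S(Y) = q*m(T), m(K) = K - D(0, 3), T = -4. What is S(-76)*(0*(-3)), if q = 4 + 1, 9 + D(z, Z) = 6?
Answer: 0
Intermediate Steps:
D(z, Z) = -3 (D(z, Z) = -9 + 6 = -3)
q = 5
m(K) = 3 + K (m(K) = K - 1*(-3) = K + 3 = 3 + K)
S(Y) = -5 (S(Y) = 5*(3 - 4) = 5*(-1) = -5)
S(-76)*(0*(-3)) = -0*(-3) = -5*0 = 0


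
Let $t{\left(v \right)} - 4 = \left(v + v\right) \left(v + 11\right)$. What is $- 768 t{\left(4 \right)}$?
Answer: $-95232$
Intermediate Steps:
$t{\left(v \right)} = 4 + 2 v \left(11 + v\right)$ ($t{\left(v \right)} = 4 + \left(v + v\right) \left(v + 11\right) = 4 + 2 v \left(11 + v\right)$)
$- 768 t{\left(4 \right)} = - 768 \left(4 + 2 \cdot 4^{2} + 22 \cdot 4\right) = - 768 \left(4 + 2 \cdot 16 + 88\right) = - 768 \left(4 + 32 + 88\right) = \left(-768\right) 124 = -95232$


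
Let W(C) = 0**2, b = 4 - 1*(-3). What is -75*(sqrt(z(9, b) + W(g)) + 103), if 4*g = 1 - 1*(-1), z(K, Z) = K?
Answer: -7950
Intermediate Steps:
b = 7 (b = 4 + 3 = 7)
g = 1/2 (g = (1 - 1*(-1))/4 = (1 + 1)/4 = (1/4)*2 = 1/2 ≈ 0.50000)
W(C) = 0
-75*(sqrt(z(9, b) + W(g)) + 103) = -75*(sqrt(9 + 0) + 103) = -75*(sqrt(9) + 103) = -75*(3 + 103) = -75*106 = -7950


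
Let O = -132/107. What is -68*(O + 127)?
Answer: -915076/107 ≈ -8552.1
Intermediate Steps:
O = -132/107 (O = -132*1/107 = -132/107 ≈ -1.2336)
-68*(O + 127) = -68*(-132/107 + 127) = -68*13457/107 = -915076/107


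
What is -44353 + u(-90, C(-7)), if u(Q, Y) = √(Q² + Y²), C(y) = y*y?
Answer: -44353 + √10501 ≈ -44251.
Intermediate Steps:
C(y) = y²
-44353 + u(-90, C(-7)) = -44353 + √((-90)² + ((-7)²)²) = -44353 + √(8100 + 49²) = -44353 + √(8100 + 2401) = -44353 + √10501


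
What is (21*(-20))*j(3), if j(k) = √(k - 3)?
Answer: 0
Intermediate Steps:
j(k) = √(-3 + k)
(21*(-20))*j(3) = (21*(-20))*√(-3 + 3) = -420*√0 = -420*0 = 0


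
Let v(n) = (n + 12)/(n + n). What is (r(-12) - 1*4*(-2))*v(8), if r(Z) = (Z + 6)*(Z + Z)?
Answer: 190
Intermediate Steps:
r(Z) = 2*Z*(6 + Z) (r(Z) = (6 + Z)*(2*Z) = 2*Z*(6 + Z))
v(n) = (12 + n)/(2*n) (v(n) = (12 + n)/((2*n)) = (12 + n)*(1/(2*n)) = (12 + n)/(2*n))
(r(-12) - 1*4*(-2))*v(8) = (2*(-12)*(6 - 12) - 1*4*(-2))*((1/2)*(12 + 8)/8) = (2*(-12)*(-6) - 4*(-2))*((1/2)*(1/8)*20) = (144 + 8)*(5/4) = 152*(5/4) = 190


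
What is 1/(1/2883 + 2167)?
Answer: 2883/6247462 ≈ 0.00046147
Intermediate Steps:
1/(1/2883 + 2167) = 1/(6247462/2883) = 2883/6247462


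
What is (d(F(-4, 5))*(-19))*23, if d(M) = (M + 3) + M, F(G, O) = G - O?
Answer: 6555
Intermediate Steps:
d(M) = 3 + 2*M (d(M) = (3 + M) + M = 3 + 2*M)
(d(F(-4, 5))*(-19))*23 = ((3 + 2*(-4 - 1*5))*(-19))*23 = ((3 + 2*(-4 - 5))*(-19))*23 = ((3 + 2*(-9))*(-19))*23 = ((3 - 18)*(-19))*23 = -15*(-19)*23 = 285*23 = 6555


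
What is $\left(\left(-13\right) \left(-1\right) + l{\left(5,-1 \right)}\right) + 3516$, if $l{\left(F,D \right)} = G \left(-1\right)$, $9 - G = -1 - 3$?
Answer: $3516$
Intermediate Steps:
$G = 13$ ($G = 9 - \left(-1 - 3\right) = 9 - -4 = 9 + 4 = 13$)
$l{\left(F,D \right)} = -13$ ($l{\left(F,D \right)} = 13 \left(-1\right) = -13$)
$\left(\left(-13\right) \left(-1\right) + l{\left(5,-1 \right)}\right) + 3516 = \left(\left(-13\right) \left(-1\right) - 13\right) + 3516 = \left(13 - 13\right) + 3516 = 0 + 3516 = 3516$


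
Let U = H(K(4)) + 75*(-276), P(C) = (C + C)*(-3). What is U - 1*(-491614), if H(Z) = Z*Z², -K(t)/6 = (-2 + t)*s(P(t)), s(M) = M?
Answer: 24358786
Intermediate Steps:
P(C) = -6*C (P(C) = (2*C)*(-3) = -6*C)
K(t) = 36*t*(-2 + t) (K(t) = -6*(-2 + t)*(-6*t) = -(-36)*t*(-2 + t) = 36*t*(-2 + t))
H(Z) = Z³
U = 23867172 (U = (36*4*(-2 + 4))³ + 75*(-276) = (36*4*2)³ - 20700 = 288³ - 20700 = 23887872 - 20700 = 23867172)
U - 1*(-491614) = 23867172 - 1*(-491614) = 23867172 + 491614 = 24358786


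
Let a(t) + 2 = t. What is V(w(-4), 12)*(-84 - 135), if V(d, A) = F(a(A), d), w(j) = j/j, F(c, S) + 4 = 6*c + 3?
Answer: -12921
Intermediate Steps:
a(t) = -2 + t
F(c, S) = -1 + 6*c (F(c, S) = -4 + (6*c + 3) = -4 + (3 + 6*c) = -1 + 6*c)
w(j) = 1
V(d, A) = -13 + 6*A (V(d, A) = -1 + 6*(-2 + A) = -1 + (-12 + 6*A) = -13 + 6*A)
V(w(-4), 12)*(-84 - 135) = (-13 + 6*12)*(-84 - 135) = (-13 + 72)*(-219) = 59*(-219) = -12921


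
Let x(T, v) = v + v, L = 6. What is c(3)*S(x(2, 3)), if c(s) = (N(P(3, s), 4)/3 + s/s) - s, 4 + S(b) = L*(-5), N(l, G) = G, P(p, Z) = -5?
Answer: 68/3 ≈ 22.667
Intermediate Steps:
x(T, v) = 2*v
S(b) = -34 (S(b) = -4 + 6*(-5) = -4 - 30 = -34)
c(s) = 7/3 - s (c(s) = (4/3 + s/s) - s = (4*(1/3) + 1) - s = (4/3 + 1) - s = 7/3 - s)
c(3)*S(x(2, 3)) = (7/3 - 1*3)*(-34) = (7/3 - 3)*(-34) = -2/3*(-34) = 68/3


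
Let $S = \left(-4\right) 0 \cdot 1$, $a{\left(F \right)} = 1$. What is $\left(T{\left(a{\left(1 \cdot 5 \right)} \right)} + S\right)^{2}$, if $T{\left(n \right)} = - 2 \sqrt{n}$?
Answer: $4$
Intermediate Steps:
$S = 0$ ($S = 0 \cdot 1 = 0$)
$\left(T{\left(a{\left(1 \cdot 5 \right)} \right)} + S\right)^{2} = \left(- 2 \sqrt{1} + 0\right)^{2} = \left(\left(-2\right) 1 + 0\right)^{2} = \left(-2 + 0\right)^{2} = \left(-2\right)^{2} = 4$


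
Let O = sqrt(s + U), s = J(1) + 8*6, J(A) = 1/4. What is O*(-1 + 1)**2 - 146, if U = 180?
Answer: -146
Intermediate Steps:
J(A) = 1/4
s = 193/4 (s = 1/4 + 8*6 = 1/4 + 48 = 193/4 ≈ 48.250)
O = sqrt(913)/2 (O = sqrt(193/4 + 180) = sqrt(913/4) = sqrt(913)/2 ≈ 15.108)
O*(-1 + 1)**2 - 146 = (sqrt(913)/2)*(-1 + 1)**2 - 146 = (sqrt(913)/2)*0**2 - 146 = (sqrt(913)/2)*0 - 146 = 0 - 146 = -146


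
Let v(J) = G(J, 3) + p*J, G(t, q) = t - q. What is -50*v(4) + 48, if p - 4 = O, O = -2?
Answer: -402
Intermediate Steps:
p = 2 (p = 4 - 2 = 2)
v(J) = -3 + 3*J (v(J) = (J - 1*3) + 2*J = (J - 3) + 2*J = (-3 + J) + 2*J = -3 + 3*J)
-50*v(4) + 48 = -50*(-3 + 3*4) + 48 = -50*(-3 + 12) + 48 = -50*9 + 48 = -450 + 48 = -402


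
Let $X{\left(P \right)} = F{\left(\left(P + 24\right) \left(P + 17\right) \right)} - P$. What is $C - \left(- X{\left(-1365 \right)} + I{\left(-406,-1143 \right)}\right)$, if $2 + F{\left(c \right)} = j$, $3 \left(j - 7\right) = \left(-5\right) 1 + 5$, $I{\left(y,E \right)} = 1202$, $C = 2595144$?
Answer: $2595312$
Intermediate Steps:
$j = 7$ ($j = 7 + \frac{\left(-5\right) 1 + 5}{3} = 7 + \frac{-5 + 5}{3} = 7 + \frac{1}{3} \cdot 0 = 7 + 0 = 7$)
$F{\left(c \right)} = 5$ ($F{\left(c \right)} = -2 + 7 = 5$)
$X{\left(P \right)} = 5 - P$
$C - \left(- X{\left(-1365 \right)} + I{\left(-406,-1143 \right)}\right) = 2595144 + \left(\left(5 - -1365\right) - 1202\right) = 2595144 + \left(\left(5 + 1365\right) - 1202\right) = 2595144 + \left(1370 - 1202\right) = 2595144 + 168 = 2595312$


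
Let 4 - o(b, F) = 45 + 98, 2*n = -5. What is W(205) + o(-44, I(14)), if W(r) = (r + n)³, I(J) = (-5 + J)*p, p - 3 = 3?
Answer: 66429013/8 ≈ 8.3036e+6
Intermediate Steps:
n = -5/2 (n = (½)*(-5) = -5/2 ≈ -2.5000)
p = 6 (p = 3 + 3 = 6)
I(J) = -30 + 6*J (I(J) = (-5 + J)*6 = -30 + 6*J)
o(b, F) = -139 (o(b, F) = 4 - (45 + 98) = 4 - 1*143 = 4 - 143 = -139)
W(r) = (-5/2 + r)³ (W(r) = (r - 5/2)³ = (-5/2 + r)³)
W(205) + o(-44, I(14)) = (-5 + 2*205)³/8 - 139 = (-5 + 410)³/8 - 139 = (⅛)*405³ - 139 = (⅛)*66430125 - 139 = 66430125/8 - 139 = 66429013/8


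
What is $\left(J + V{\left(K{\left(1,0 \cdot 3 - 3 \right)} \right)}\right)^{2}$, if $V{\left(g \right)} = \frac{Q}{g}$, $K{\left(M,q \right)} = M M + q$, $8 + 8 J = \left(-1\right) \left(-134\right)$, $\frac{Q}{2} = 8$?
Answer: $\frac{961}{16} \approx 60.063$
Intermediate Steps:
$Q = 16$ ($Q = 2 \cdot 8 = 16$)
$J = \frac{63}{4}$ ($J = -1 + \frac{\left(-1\right) \left(-134\right)}{8} = -1 + \frac{1}{8} \cdot 134 = -1 + \frac{67}{4} = \frac{63}{4} \approx 15.75$)
$K{\left(M,q \right)} = q + M^{2}$ ($K{\left(M,q \right)} = M^{2} + q = q + M^{2}$)
$V{\left(g \right)} = \frac{16}{g}$
$\left(J + V{\left(K{\left(1,0 \cdot 3 - 3 \right)} \right)}\right)^{2} = \left(\frac{63}{4} + \frac{16}{\left(0 \cdot 3 - 3\right) + 1^{2}}\right)^{2} = \left(\frac{63}{4} + \frac{16}{\left(0 - 3\right) + 1}\right)^{2} = \left(\frac{63}{4} + \frac{16}{-3 + 1}\right)^{2} = \left(\frac{63}{4} + \frac{16}{-2}\right)^{2} = \left(\frac{63}{4} + 16 \left(- \frac{1}{2}\right)\right)^{2} = \left(\frac{63}{4} - 8\right)^{2} = \left(\frac{31}{4}\right)^{2} = \frac{961}{16}$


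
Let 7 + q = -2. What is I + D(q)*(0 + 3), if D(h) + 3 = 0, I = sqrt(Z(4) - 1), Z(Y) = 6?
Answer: -9 + sqrt(5) ≈ -6.7639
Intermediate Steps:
q = -9 (q = -7 - 2 = -9)
I = sqrt(5) (I = sqrt(6 - 1) = sqrt(5) ≈ 2.2361)
D(h) = -3 (D(h) = -3 + 0 = -3)
I + D(q)*(0 + 3) = sqrt(5) - 3*(0 + 3) = sqrt(5) - 3*3 = sqrt(5) - 9 = -9 + sqrt(5)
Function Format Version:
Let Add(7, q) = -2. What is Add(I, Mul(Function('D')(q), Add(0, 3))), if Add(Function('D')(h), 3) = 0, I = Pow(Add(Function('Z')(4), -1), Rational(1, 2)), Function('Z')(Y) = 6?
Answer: Add(-9, Pow(5, Rational(1, 2))) ≈ -6.7639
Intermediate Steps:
q = -9 (q = Add(-7, -2) = -9)
I = Pow(5, Rational(1, 2)) (I = Pow(Add(6, -1), Rational(1, 2)) = Pow(5, Rational(1, 2)) ≈ 2.2361)
Function('D')(h) = -3 (Function('D')(h) = Add(-3, 0) = -3)
Add(I, Mul(Function('D')(q), Add(0, 3))) = Add(Pow(5, Rational(1, 2)), Mul(-3, Add(0, 3))) = Add(Pow(5, Rational(1, 2)), Mul(-3, 3)) = Add(Pow(5, Rational(1, 2)), -9) = Add(-9, Pow(5, Rational(1, 2)))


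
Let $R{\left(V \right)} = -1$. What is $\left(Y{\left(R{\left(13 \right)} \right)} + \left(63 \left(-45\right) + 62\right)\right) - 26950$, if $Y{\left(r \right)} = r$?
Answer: $-29724$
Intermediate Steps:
$\left(Y{\left(R{\left(13 \right)} \right)} + \left(63 \left(-45\right) + 62\right)\right) - 26950 = \left(-1 + \left(63 \left(-45\right) + 62\right)\right) - 26950 = \left(-1 + \left(-2835 + 62\right)\right) - 26950 = \left(-1 - 2773\right) - 26950 = -2774 - 26950 = -29724$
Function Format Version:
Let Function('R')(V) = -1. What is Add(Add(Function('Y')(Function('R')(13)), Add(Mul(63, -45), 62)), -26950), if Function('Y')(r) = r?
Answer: -29724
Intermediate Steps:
Add(Add(Function('Y')(Function('R')(13)), Add(Mul(63, -45), 62)), -26950) = Add(Add(-1, Add(Mul(63, -45), 62)), -26950) = Add(Add(-1, Add(-2835, 62)), -26950) = Add(Add(-1, -2773), -26950) = Add(-2774, -26950) = -29724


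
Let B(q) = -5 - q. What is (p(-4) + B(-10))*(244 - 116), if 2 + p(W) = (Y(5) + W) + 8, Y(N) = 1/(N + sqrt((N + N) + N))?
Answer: 960 - 64*sqrt(15)/5 ≈ 910.43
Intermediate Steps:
Y(N) = 1/(N + sqrt(3)*sqrt(N)) (Y(N) = 1/(N + sqrt(2*N + N)) = 1/(N + sqrt(3*N)) = 1/(N + sqrt(3)*sqrt(N)))
p(W) = 6 + W + 1/(5 + sqrt(15)) (p(W) = -2 + ((1/(5 + sqrt(3)*sqrt(5)) + W) + 8) = -2 + ((1/(5 + sqrt(15)) + W) + 8) = -2 + ((W + 1/(5 + sqrt(15))) + 8) = -2 + (8 + W + 1/(5 + sqrt(15))) = 6 + W + 1/(5 + sqrt(15)))
(p(-4) + B(-10))*(244 - 116) = ((13/2 - 4 - sqrt(15)/10) + (-5 - 1*(-10)))*(244 - 116) = ((5/2 - sqrt(15)/10) + (-5 + 10))*128 = ((5/2 - sqrt(15)/10) + 5)*128 = (15/2 - sqrt(15)/10)*128 = 960 - 64*sqrt(15)/5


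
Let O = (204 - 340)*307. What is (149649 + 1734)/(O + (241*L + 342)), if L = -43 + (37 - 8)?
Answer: -50461/14928 ≈ -3.3803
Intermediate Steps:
L = -14 (L = -43 + 29 = -14)
O = -41752 (O = -136*307 = -41752)
(149649 + 1734)/(O + (241*L + 342)) = (149649 + 1734)/(-41752 + (241*(-14) + 342)) = 151383/(-41752 + (-3374 + 342)) = 151383/(-41752 - 3032) = 151383/(-44784) = 151383*(-1/44784) = -50461/14928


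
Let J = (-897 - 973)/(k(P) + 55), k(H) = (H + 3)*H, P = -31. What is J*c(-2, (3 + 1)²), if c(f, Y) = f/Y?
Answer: 935/3692 ≈ 0.25325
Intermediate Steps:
k(H) = H*(3 + H) (k(H) = (3 + H)*H = H*(3 + H))
J = -1870/923 (J = (-897 - 973)/(-31*(3 - 31) + 55) = -1870/(-31*(-28) + 55) = -1870/(868 + 55) = -1870/923 ≈ -2.0260)
J*c(-2, (3 + 1)²) = -(-3740)/(923*((3 + 1)²)) = -(-3740)/(923*(4²)) = -(-3740)/(923*16) = -1870/923*(-⅛) = 935/3692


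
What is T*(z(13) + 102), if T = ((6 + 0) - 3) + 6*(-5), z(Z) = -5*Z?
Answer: -999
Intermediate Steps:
T = -27 (T = (6 - 3) - 30 = 3 - 30 = -27)
T*(z(13) + 102) = -27*(-5*13 + 102) = -27*(-65 + 102) = -27*37 = -999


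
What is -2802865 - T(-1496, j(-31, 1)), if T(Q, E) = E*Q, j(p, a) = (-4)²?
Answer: -2778929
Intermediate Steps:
j(p, a) = 16
-2802865 - T(-1496, j(-31, 1)) = -2802865 - 16*(-1496) = -2802865 - 1*(-23936) = -2802865 + 23936 = -2778929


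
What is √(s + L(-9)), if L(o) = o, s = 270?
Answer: 3*√29 ≈ 16.155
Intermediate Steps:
√(s + L(-9)) = √(270 - 9) = √261 = 3*√29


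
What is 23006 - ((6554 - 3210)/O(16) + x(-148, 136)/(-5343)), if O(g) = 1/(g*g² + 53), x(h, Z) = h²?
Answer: -74007206846/5343 ≈ -1.3851e+7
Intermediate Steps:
O(g) = 1/(53 + g³) (O(g) = 1/(g³ + 53) = 1/(53 + g³))
23006 - ((6554 - 3210)/O(16) + x(-148, 136)/(-5343)) = 23006 - ((6554 - 3210)/(1/(53 + 16³)) + (-148)²/(-5343)) = 23006 - (3344/(1/(53 + 4096)) + 21904*(-1/5343)) = 23006 - (3344/(1/4149) - 21904/5343) = 23006 - (3344*4149 - 21904/5343) = 23006 - (13874256 - 21904/5343) = 23006 - 1*74130127904/5343 = 23006 - 74130127904/5343 = -74007206846/5343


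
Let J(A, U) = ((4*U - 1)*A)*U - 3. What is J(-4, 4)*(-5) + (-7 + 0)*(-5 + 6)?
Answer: 1208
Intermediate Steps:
J(A, U) = -3 + A*U*(-1 + 4*U) (J(A, U) = ((-1 + 4*U)*A)*U - 3 = (A*(-1 + 4*U))*U - 3 = A*U*(-1 + 4*U) - 3 = -3 + A*U*(-1 + 4*U))
J(-4, 4)*(-5) + (-7 + 0)*(-5 + 6) = (-3 - 1*(-4)*4 + 4*(-4)*4²)*(-5) + (-7 + 0)*(-5 + 6) = (-3 + 16 + 4*(-4)*16)*(-5) - 7*1 = (-3 + 16 - 256)*(-5) - 7 = -243*(-5) - 7 = 1215 - 7 = 1208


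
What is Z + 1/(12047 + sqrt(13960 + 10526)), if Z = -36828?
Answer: -763421936371/20729389 - sqrt(24486)/145105723 ≈ -36828.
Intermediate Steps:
Z + 1/(12047 + sqrt(13960 + 10526)) = -36828 + 1/(12047 + sqrt(13960 + 10526)) = -36828 + 1/(12047 + sqrt(24486))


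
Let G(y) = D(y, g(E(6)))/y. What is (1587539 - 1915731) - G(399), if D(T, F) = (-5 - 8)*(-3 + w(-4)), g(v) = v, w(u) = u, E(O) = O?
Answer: -18706957/57 ≈ -3.2819e+5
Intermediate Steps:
D(T, F) = 91 (D(T, F) = (-5 - 8)*(-3 - 4) = -13*(-7) = 91)
G(y) = 91/y
(1587539 - 1915731) - G(399) = (1587539 - 1915731) - 91/399 = -328192 - 91/399 = -328192 - 1*13/57 = -328192 - 13/57 = -18706957/57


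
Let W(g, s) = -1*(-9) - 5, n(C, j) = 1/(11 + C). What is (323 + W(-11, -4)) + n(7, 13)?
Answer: 5887/18 ≈ 327.06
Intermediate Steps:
W(g, s) = 4 (W(g, s) = 9 - 5 = 4)
(323 + W(-11, -4)) + n(7, 13) = (323 + 4) + 1/(11 + 7) = 327 + 1/18 = 5887/18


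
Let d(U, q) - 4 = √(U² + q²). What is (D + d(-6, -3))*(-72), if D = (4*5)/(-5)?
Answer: -216*√5 ≈ -482.99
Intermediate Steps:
d(U, q) = 4 + √(U² + q²)
D = -4 (D = 20*(-⅕) = -4)
(D + d(-6, -3))*(-72) = (-4 + (4 + √((-6)² + (-3)²)))*(-72) = (-4 + (4 + √(36 + 9)))*(-72) = (-4 + (4 + √45))*(-72) = (-4 + (4 + 3*√5))*(-72) = (3*√5)*(-72) = -216*√5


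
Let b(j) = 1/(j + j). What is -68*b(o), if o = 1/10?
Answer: -340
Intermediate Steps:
o = ⅒ ≈ 0.10000
b(j) = 1/(2*j)
-68*b(o) = -34/⅒ = -34*10 = -68*5 = -340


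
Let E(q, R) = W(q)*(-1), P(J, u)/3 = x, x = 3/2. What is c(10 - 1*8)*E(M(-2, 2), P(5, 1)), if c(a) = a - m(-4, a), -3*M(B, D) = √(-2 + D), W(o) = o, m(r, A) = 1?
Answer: 0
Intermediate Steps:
x = 3/2 (x = 3*(½) = 3/2 ≈ 1.5000)
P(J, u) = 9/2 (P(J, u) = 3*(3/2) = 9/2)
M(B, D) = -√(-2 + D)/3
c(a) = -1 + a (c(a) = a - 1*1 = a - 1 = -1 + a)
E(q, R) = -q (E(q, R) = q*(-1) = -q)
c(10 - 1*8)*E(M(-2, 2), P(5, 1)) = (-1 + (10 - 1*8))*(-(-1)*√(-2 + 2)/3) = (-1 + (10 - 8))*(-(-1)*√0/3) = (-1 + 2)*(-(-1)*0/3) = 1*(-1*0) = 1*0 = 0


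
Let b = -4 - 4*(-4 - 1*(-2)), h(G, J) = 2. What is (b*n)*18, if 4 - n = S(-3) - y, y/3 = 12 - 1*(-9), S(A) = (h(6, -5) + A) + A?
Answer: 5112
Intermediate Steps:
S(A) = 2 + 2*A (S(A) = (2 + A) + A = 2 + 2*A)
y = 63 (y = 3*(12 - 1*(-9)) = 3*(12 + 9) = 3*21 = 63)
b = 4 (b = -4 - 4*(-4 + 2) = -4 - 4*(-2) = -4 + 8 = 4)
n = 71 (n = 4 - ((2 + 2*(-3)) - 1*63) = 4 - ((2 - 6) - 63) = 4 - (-4 - 63) = 4 - 1*(-67) = 4 + 67 = 71)
(b*n)*18 = (4*71)*18 = 284*18 = 5112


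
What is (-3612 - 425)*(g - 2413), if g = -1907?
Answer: 17439840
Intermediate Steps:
(-3612 - 425)*(g - 2413) = (-3612 - 425)*(-1907 - 2413) = -4037*(-4320) = 17439840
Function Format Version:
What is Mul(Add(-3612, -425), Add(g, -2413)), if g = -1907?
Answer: 17439840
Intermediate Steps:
Mul(Add(-3612, -425), Add(g, -2413)) = Mul(Add(-3612, -425), Add(-1907, -2413)) = Mul(-4037, -4320) = 17439840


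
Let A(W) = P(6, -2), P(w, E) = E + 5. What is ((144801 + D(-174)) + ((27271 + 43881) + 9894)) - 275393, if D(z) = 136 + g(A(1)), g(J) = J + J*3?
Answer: -49398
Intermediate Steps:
P(w, E) = 5 + E
A(W) = 3 (A(W) = 5 - 2 = 3)
g(J) = 4*J (g(J) = J + 3*J = 4*J)
D(z) = 148 (D(z) = 136 + 4*3 = 136 + 12 = 148)
((144801 + D(-174)) + ((27271 + 43881) + 9894)) - 275393 = ((144801 + 148) + ((27271 + 43881) + 9894)) - 275393 = (144949 + (71152 + 9894)) - 275393 = (144949 + 81046) - 275393 = 225995 - 275393 = -49398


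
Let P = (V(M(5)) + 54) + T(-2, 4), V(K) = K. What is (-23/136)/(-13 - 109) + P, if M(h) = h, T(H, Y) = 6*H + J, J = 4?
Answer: 846215/16592 ≈ 51.001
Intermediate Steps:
T(H, Y) = 4 + 6*H (T(H, Y) = 6*H + 4 = 4 + 6*H)
P = 51 (P = (5 + 54) + (4 + 6*(-2)) = 59 + (4 - 12) = 59 - 8 = 51)
(-23/136)/(-13 - 109) + P = (-23/136)/(-13 - 109) + 51 = -23*1/136/(-122) + 51 = -23/136*(-1/122) + 51 = 23/16592 + 51 = 846215/16592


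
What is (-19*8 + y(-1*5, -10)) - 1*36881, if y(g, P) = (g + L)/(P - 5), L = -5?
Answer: -111097/3 ≈ -37032.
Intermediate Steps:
y(g, P) = (-5 + g)/(-5 + P) (y(g, P) = (g - 5)/(P - 5) = (-5 + g)/(-5 + P))
(-19*8 + y(-1*5, -10)) - 1*36881 = (-19*8 + (-5 - 1*5)/(-5 - 10)) - 1*36881 = (-152 + (-5 - 5)/(-15)) - 36881 = (-152 - 1/15*(-10)) - 36881 = (-152 + ⅔) - 36881 = -454/3 - 36881 = -111097/3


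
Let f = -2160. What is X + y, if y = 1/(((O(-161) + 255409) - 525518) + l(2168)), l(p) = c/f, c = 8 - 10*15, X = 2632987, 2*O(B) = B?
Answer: 768317689376263/291804589 ≈ 2.6330e+6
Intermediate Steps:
O(B) = B/2
c = -142 (c = 8 - 150 = -142)
l(p) = 71/1080 (l(p) = -142/(-2160) = -142*(-1/2160) = 71/1080)
y = -1080/291804589 (y = 1/((((1/2)*(-161) + 255409) - 525518) + 71/1080) = 1/(((-161/2 + 255409) - 525518) + 71/1080) = 1/((510657/2 - 525518) + 71/1080) = 1/(-540379/2 + 71/1080) = 1/(-291804589/1080) = -1080/291804589 ≈ -3.7011e-6)
X + y = 2632987 - 1080/291804589 = 768317689376263/291804589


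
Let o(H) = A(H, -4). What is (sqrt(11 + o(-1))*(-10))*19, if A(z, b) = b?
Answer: -190*sqrt(7) ≈ -502.69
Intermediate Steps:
o(H) = -4
(sqrt(11 + o(-1))*(-10))*19 = (sqrt(11 - 4)*(-10))*19 = (sqrt(7)*(-10))*19 = -10*sqrt(7)*19 = -190*sqrt(7)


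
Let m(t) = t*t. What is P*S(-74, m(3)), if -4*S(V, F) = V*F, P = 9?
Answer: 2997/2 ≈ 1498.5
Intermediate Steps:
m(t) = t²
S(V, F) = -F*V/4 (S(V, F) = -V*F/4 = -F*V/4)
P*S(-74, m(3)) = 9*(-¼*3²*(-74)) = 9*(-¼*9*(-74)) = 9*(333/2) = 2997/2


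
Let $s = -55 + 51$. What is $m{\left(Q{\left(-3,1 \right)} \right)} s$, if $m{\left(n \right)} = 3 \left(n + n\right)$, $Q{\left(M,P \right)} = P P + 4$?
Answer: $-120$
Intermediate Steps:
$Q{\left(M,P \right)} = 4 + P^{2}$ ($Q{\left(M,P \right)} = P^{2} + 4 = 4 + P^{2}$)
$s = -4$
$m{\left(n \right)} = 6 n$ ($m{\left(n \right)} = 3 \cdot 2 n = 6 n$)
$m{\left(Q{\left(-3,1 \right)} \right)} s = 6 \left(4 + 1^{2}\right) \left(-4\right) = 6 \left(4 + 1\right) \left(-4\right) = 6 \cdot 5 \left(-4\right) = 30 \left(-4\right) = -120$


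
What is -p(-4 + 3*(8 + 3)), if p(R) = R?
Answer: -29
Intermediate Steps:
-p(-4 + 3*(8 + 3)) = -(-4 + 3*(8 + 3)) = -(-4 + 3*11) = -(-4 + 33) = -1*29 = -29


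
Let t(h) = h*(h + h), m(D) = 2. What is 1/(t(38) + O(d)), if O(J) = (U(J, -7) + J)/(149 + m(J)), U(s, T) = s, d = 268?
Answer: 151/436624 ≈ 0.00034584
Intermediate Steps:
O(J) = 2*J/151 (O(J) = (J + J)/(149 + 2) = (2*J)/151 = (2*J)*(1/151) = 2*J/151)
t(h) = 2*h² (t(h) = h*(2*h) = 2*h²)
1/(t(38) + O(d)) = 1/(2*38² + (2/151)*268) = 1/(2*1444 + 536/151) = 1/(2888 + 536/151) = 1/(436624/151) = 151/436624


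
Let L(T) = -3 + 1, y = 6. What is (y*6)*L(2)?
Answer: -72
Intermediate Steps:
L(T) = -2
(y*6)*L(2) = (6*6)*(-2) = 36*(-2) = -72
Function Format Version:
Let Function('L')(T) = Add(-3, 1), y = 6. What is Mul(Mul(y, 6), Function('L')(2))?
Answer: -72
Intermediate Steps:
Function('L')(T) = -2
Mul(Mul(y, 6), Function('L')(2)) = Mul(Mul(6, 6), -2) = Mul(36, -2) = -72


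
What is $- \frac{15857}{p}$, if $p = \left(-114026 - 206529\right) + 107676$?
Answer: $\frac{15857}{212879} \approx 0.074488$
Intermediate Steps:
$p = -212879$ ($p = -320555 + 107676 = -212879$)
$- \frac{15857}{p} = - \frac{15857}{-212879} = \left(-15857\right) \left(- \frac{1}{212879}\right) = \frac{15857}{212879}$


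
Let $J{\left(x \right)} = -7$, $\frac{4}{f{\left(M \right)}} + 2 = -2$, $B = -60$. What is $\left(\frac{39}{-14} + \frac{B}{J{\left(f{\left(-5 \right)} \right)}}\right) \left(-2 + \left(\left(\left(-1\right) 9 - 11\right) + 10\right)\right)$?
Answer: $- \frac{486}{7} \approx -69.429$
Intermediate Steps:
$f{\left(M \right)} = -1$ ($f{\left(M \right)} = \frac{4}{-2 - 2} = \frac{4}{-4} = 4 \left(- \frac{1}{4}\right) = -1$)
$\left(\frac{39}{-14} + \frac{B}{J{\left(f{\left(-5 \right)} \right)}}\right) \left(-2 + \left(\left(\left(-1\right) 9 - 11\right) + 10\right)\right) = \left(\frac{39}{-14} - \frac{60}{-7}\right) \left(-2 + \left(\left(\left(-1\right) 9 - 11\right) + 10\right)\right) = \left(39 \left(- \frac{1}{14}\right) - - \frac{60}{7}\right) \left(-2 + \left(\left(-9 - 11\right) + 10\right)\right) = \left(- \frac{39}{14} + \frac{60}{7}\right) \left(-2 + \left(-20 + 10\right)\right) = \frac{81 \left(-2 - 10\right)}{14} = \frac{81}{14} \left(-12\right) = - \frac{486}{7}$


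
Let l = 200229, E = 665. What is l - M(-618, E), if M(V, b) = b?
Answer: 199564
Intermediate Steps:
l - M(-618, E) = 200229 - 1*665 = 200229 - 665 = 199564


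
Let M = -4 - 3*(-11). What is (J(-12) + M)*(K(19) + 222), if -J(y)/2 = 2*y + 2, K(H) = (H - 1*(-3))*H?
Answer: 46720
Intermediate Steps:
M = 29 (M = -4 + 33 = 29)
K(H) = H*(3 + H) (K(H) = (H + 3)*H = (3 + H)*H = H*(3 + H))
J(y) = -4 - 4*y (J(y) = -2*(2*y + 2) = -2*(2 + 2*y) = -4 - 4*y)
(J(-12) + M)*(K(19) + 222) = ((-4 - 4*(-12)) + 29)*(19*(3 + 19) + 222) = ((-4 + 48) + 29)*(19*22 + 222) = (44 + 29)*(418 + 222) = 73*640 = 46720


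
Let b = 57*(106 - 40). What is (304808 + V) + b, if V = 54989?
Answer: 363559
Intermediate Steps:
b = 3762 (b = 57*66 = 3762)
(304808 + V) + b = (304808 + 54989) + 3762 = 359797 + 3762 = 363559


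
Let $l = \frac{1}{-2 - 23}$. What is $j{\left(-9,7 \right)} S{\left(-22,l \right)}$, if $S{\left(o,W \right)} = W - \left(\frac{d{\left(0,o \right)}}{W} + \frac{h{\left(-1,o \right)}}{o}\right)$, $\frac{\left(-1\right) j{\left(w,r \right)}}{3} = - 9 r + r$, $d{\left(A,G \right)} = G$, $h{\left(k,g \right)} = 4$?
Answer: $- \frac{25403448}{275} \approx -92376.0$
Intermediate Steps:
$l = - \frac{1}{25}$ ($l = \frac{1}{-25} = - \frac{1}{25} \approx -0.04$)
$j{\left(w,r \right)} = 24 r$ ($j{\left(w,r \right)} = - 3 \left(- 9 r + r\right) = - 3 \left(- 8 r\right) = 24 r$)
$S{\left(o,W \right)} = W - \frac{4}{o} - \frac{o}{W}$ ($S{\left(o,W \right)} = W - \left(\frac{o}{W} + \frac{4}{o}\right) = W - \left(\frac{4}{o} + \frac{o}{W}\right) = W - \frac{4}{o} - \frac{o}{W}$)
$j{\left(-9,7 \right)} S{\left(-22,l \right)} = 24 \cdot 7 \left(- \frac{1}{25} - \frac{4}{-22} - - \frac{22}{- \frac{1}{25}}\right) = 168 \left(- \frac{1}{25} - - \frac{2}{11} - \left(-22\right) \left(-25\right)\right) = 168 \left(- \frac{1}{25} + \frac{2}{11} - 550\right) = 168 \left(- \frac{151211}{275}\right) = - \frac{25403448}{275}$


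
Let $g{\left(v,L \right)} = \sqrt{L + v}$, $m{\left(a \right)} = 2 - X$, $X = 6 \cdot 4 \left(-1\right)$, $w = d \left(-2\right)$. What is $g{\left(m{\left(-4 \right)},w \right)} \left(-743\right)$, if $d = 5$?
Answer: $-2972$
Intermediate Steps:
$w = -10$ ($w = 5 \left(-2\right) = -10$)
$X = -24$ ($X = 24 \left(-1\right) = -24$)
$m{\left(a \right)} = 26$ ($m{\left(a \right)} = 2 - -24 = 2 + 24 = 26$)
$g{\left(m{\left(-4 \right)},w \right)} \left(-743\right) = \sqrt{-10 + 26} \left(-743\right) = \sqrt{16} \left(-743\right) = 4 \left(-743\right) = -2972$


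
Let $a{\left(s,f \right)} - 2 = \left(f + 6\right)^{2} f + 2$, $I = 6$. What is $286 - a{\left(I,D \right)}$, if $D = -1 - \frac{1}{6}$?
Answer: $\frac{66799}{216} \approx 309.25$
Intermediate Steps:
$D = - \frac{7}{6}$ ($D = -1 - \frac{1}{6} = - \frac{7}{6} \approx -1.1667$)
$a{\left(s,f \right)} = 4 + f \left(6 + f\right)^{2}$ ($a{\left(s,f \right)} = 2 + \left(\left(f + 6\right)^{2} f + 2\right) = 2 + \left(\left(6 + f\right)^{2} f + 2\right) = 2 + \left(f \left(6 + f\right)^{2} + 2\right) = 2 + \left(2 + f \left(6 + f\right)^{2}\right) = 4 + f \left(6 + f\right)^{2}$)
$286 - a{\left(I,D \right)} = 286 - \left(4 - \frac{7 \left(6 - \frac{7}{6}\right)^{2}}{6}\right) = 286 - \left(4 - \frac{7 \left(\frac{29}{6}\right)^{2}}{6}\right) = 286 - \left(4 - \frac{5887}{216}\right) = 286 - - \frac{5023}{216} = 286 + \frac{5023}{216} = \frac{66799}{216}$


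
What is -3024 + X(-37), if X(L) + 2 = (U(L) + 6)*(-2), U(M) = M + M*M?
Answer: -5702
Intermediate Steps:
U(M) = M + M**2
X(L) = -14 - 2*L*(1 + L) (X(L) = -2 + (L*(1 + L) + 6)*(-2) = -2 + (6 + L*(1 + L))*(-2) = -2 + (-12 - 2*L*(1 + L)) = -14 - 2*L*(1 + L))
-3024 + X(-37) = -3024 + (-14 - 2*(-37)*(1 - 37)) = -3024 + (-14 - 2*(-37)*(-36)) = -3024 + (-14 - 2664) = -3024 - 2678 = -5702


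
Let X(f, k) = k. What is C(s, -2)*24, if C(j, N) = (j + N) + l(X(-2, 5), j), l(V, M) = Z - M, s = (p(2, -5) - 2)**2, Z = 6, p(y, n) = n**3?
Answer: 96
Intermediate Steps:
s = 16129 (s = ((-5)**3 - 2)**2 = (-125 - 2)**2 = (-127)**2 = 16129)
l(V, M) = 6 - M
C(j, N) = 6 + N (C(j, N) = (j + N) + (6 - j) = (N + j) + (6 - j) = 6 + N)
C(s, -2)*24 = (6 - 2)*24 = 4*24 = 96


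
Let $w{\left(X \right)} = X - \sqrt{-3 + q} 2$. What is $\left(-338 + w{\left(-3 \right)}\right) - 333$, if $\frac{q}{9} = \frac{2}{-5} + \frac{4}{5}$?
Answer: $-674 - \frac{2 \sqrt{15}}{5} \approx -675.55$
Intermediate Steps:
$q = \frac{18}{5}$ ($q = 9 \left(\frac{2}{-5} + \frac{4}{5}\right) = 9 \left(2 \left(- \frac{1}{5}\right) + 4 \cdot \frac{1}{5}\right) = 9 \left(- \frac{2}{5} + \frac{4}{5}\right) = 9 \cdot \frac{2}{5} = \frac{18}{5} \approx 3.6$)
$w{\left(X \right)} = X - \frac{2 \sqrt{15}}{5}$ ($w{\left(X \right)} = X - \sqrt{-3 + \frac{18}{5}} \cdot 2 = X - \sqrt{\frac{3}{5}} \cdot 2 = X - \frac{\sqrt{15}}{5} \cdot 2 = X - \frac{2 \sqrt{15}}{5}$)
$\left(-338 + w{\left(-3 \right)}\right) - 333 = \left(-338 - \left(3 + \frac{2 \sqrt{15}}{5}\right)\right) - 333 = \left(-341 - \frac{2 \sqrt{15}}{5}\right) - 333 = -674 - \frac{2 \sqrt{15}}{5}$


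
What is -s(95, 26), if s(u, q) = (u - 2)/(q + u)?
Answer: -93/121 ≈ -0.76859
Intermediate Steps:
s(u, q) = (-2 + u)/(q + u)
-s(95, 26) = -(-2 + 95)/(26 + 95) = -93/121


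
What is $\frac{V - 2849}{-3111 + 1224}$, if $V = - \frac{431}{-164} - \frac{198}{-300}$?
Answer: $\frac{11667419}{7736700} \approx 1.5081$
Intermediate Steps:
$V = \frac{13481}{4100}$ ($V = \left(-431\right) \left(- \frac{1}{164}\right) - - \frac{33}{50} = \frac{431}{164} + \frac{33}{50} = \frac{13481}{4100} \approx 3.288$)
$\frac{V - 2849}{-3111 + 1224} = \frac{\frac{13481}{4100} - 2849}{-3111 + 1224} = - \frac{11667419}{4100 \left(-1887\right)} = \left(- \frac{11667419}{4100}\right) \left(- \frac{1}{1887}\right) = \frac{11667419}{7736700}$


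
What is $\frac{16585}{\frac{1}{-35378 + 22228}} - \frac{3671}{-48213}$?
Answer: $- \frac{10514905752079}{48213} \approx -2.1809 \cdot 10^{8}$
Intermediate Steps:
$\frac{16585}{\frac{1}{-35378 + 22228}} - \frac{3671}{-48213} = \frac{16585}{\frac{1}{-13150}} - - \frac{3671}{48213} = \frac{16585}{- \frac{1}{13150}} + \frac{3671}{48213} = 16585 \left(-13150\right) + \frac{3671}{48213} = -218092750 + \frac{3671}{48213} = - \frac{10514905752079}{48213}$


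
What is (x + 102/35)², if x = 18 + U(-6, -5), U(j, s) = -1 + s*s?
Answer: 2471184/1225 ≈ 2017.3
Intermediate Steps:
U(j, s) = -1 + s²
x = 42 (x = 18 + (-1 + (-5)²) = 18 + (-1 + 25) = 18 + 24 = 42)
(x + 102/35)² = (42 + 102/35)² = (1572/35)² = 2471184/1225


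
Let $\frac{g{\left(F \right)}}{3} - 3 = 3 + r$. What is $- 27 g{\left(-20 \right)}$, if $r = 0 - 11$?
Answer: $405$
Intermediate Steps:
$r = -11$ ($r = 0 - 11 = -11$)
$g{\left(F \right)} = -15$ ($g{\left(F \right)} = 9 + 3 \left(3 - 11\right) = 9 + 3 \left(-8\right) = 9 - 24 = -15$)
$- 27 g{\left(-20 \right)} = \left(-27\right) \left(-15\right) = 405$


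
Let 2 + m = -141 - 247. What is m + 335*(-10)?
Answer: -3740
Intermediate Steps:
m = -390 (m = -2 + (-141 - 247) = -2 - 388 = -390)
m + 335*(-10) = -390 + 335*(-10) = -390 - 3350 = -3740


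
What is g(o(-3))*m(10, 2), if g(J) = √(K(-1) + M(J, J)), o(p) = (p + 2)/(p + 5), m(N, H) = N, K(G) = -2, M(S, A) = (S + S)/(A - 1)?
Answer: 20*I*√3/3 ≈ 11.547*I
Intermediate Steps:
M(S, A) = 2*S/(-1 + A) (M(S, A) = (2*S)/(-1 + A) = 2*S/(-1 + A))
o(p) = (2 + p)/(5 + p)
g(J) = √(-2 + 2*J/(-1 + J))
g(o(-3))*m(10, 2) = (√2*√(1/(-1 + (2 - 3)/(5 - 3))))*10 = (√2*√(1/(-1 - 1/2)))*10 = (√2*√(1/(-1 + (½)*(-1))))*10 = (√2*√(1/(-1 - ½)))*10 = (√2*√(1/(-3/2)))*10 = (√2*√(-⅔))*10 = (√2*(I*√6/3))*10 = (2*I*√3/3)*10 = 20*I*√3/3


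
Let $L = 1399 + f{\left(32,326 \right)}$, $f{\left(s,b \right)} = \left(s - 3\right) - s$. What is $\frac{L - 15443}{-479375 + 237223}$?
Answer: $\frac{14047}{242152} \approx 0.058009$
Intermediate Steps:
$f{\left(s,b \right)} = -3$ ($f{\left(s,b \right)} = \left(-3 + s\right) - s = -3$)
$L = 1396$ ($L = 1399 - 3 = 1396$)
$\frac{L - 15443}{-479375 + 237223} = \frac{1396 - 15443}{-479375 + 237223} = - \frac{14047}{-242152} = \left(-14047\right) \left(- \frac{1}{242152}\right) = \frac{14047}{242152}$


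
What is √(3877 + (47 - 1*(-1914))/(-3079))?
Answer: 7*√749976662/3079 ≈ 62.260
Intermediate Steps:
√(3877 + (47 - 1*(-1914))/(-3079)) = √(3877 + (47 + 1914)*(-1/3079)) = √(3877 + 1961*(-1/3079)) = √(3877 - 1961/3079) = √(11935322/3079) = 7*√749976662/3079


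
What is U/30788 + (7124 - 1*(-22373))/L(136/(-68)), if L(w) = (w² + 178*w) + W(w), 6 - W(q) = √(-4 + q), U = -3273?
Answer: (-3273*√6 + 909286094*I)/(30788*(√6 - 346*I)) ≈ -85.354 + 0.6035*I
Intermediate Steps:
W(q) = 6 - √(-4 + q)
L(w) = 6 + w² - √(-4 + w) + 178*w (L(w) = (w² + 178*w) + (6 - √(-4 + w)) = 6 + w² - √(-4 + w) + 178*w)
U/30788 + (7124 - 1*(-22373))/L(136/(-68)) = -3273/30788 + (7124 - 1*(-22373))/(6 + (136/(-68))² - √(-4 + 136/(-68)) + 178*(136/(-68))) = -3273*1/30788 + (7124 + 22373)/(6 + (136*(-1/68))² - √(-4 + 136*(-1/68)) + 178*(136*(-1/68))) = -3273/30788 + 29497/(6 + (-2)² - √(-4 - 2) + 178*(-2)) = -3273/30788 + 29497/(6 + 4 - √(-6) - 356) = -3273/30788 + 29497/(6 + 4 - I*√6 - 356) = -3273/30788 + 29497/(-346 - I*√6)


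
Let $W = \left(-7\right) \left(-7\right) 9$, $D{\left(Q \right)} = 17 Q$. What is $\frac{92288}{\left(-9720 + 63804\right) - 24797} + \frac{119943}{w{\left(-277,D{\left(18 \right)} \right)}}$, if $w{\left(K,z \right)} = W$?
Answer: $\frac{394829961}{1435063} \approx 275.13$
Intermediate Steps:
$W = 441$ ($W = 49 \cdot 9 = 441$)
$w{\left(K,z \right)} = 441$
$\frac{92288}{\left(-9720 + 63804\right) - 24797} + \frac{119943}{w{\left(-277,D{\left(18 \right)} \right)}} = \frac{92288}{\left(-9720 + 63804\right) - 24797} + \frac{119943}{441} = \frac{92288}{54084 - 24797} + 119943 \cdot \frac{1}{441} = \frac{92288}{29287} + \frac{13327}{49} = \frac{394829961}{1435063}$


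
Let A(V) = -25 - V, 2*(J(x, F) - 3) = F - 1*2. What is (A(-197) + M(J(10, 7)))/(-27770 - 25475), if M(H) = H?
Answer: -71/21298 ≈ -0.0033336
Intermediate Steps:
J(x, F) = 2 + F/2 (J(x, F) = 3 + (F - 1*2)/2 = 3 + (F - 2)/2 = 3 + (-2 + F)/2 = 3 + (-1 + F/2) = 2 + F/2)
(A(-197) + M(J(10, 7)))/(-27770 - 25475) = ((-25 - 1*(-197)) + (2 + (1/2)*7))/(-27770 - 25475) = ((-25 + 197) + (2 + 7/2))/(-53245) = (172 + 11/2)*(-1/53245) = (355/2)*(-1/53245) = -71/21298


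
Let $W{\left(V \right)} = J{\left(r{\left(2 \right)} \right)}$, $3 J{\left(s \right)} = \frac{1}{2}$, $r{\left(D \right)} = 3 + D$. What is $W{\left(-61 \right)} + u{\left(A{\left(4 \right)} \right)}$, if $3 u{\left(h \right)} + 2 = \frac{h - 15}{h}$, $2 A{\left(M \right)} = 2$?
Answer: $- \frac{31}{6} \approx -5.1667$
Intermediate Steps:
$J{\left(s \right)} = \frac{1}{6}$ ($J{\left(s \right)} = \frac{1}{3 \cdot 2} = \frac{1}{3} \cdot \frac{1}{2} = \frac{1}{6}$)
$W{\left(V \right)} = \frac{1}{6}$
$A{\left(M \right)} = 1$ ($A{\left(M \right)} = \frac{1}{2} \cdot 2 = 1$)
$u{\left(h \right)} = - \frac{2}{3} + \frac{-15 + h}{3 h}$ ($u{\left(h \right)} = - \frac{2}{3} + \frac{\left(h - 15\right) \frac{1}{h}}{3} = - \frac{2}{3} + \frac{\left(-15 + h\right) \frac{1}{h}}{3} = - \frac{2}{3} + \frac{\frac{1}{h} \left(-15 + h\right)}{3} = - \frac{2}{3} + \frac{-15 + h}{3 h}$)
$W{\left(-61 \right)} + u{\left(A{\left(4 \right)} \right)} = \frac{1}{6} + \frac{-15 - 1}{3 \cdot 1} = \frac{1}{6} + \frac{1}{3} \cdot 1 \left(-15 - 1\right) = \frac{1}{6} + \frac{1}{3} \cdot 1 \left(-16\right) = \frac{1}{6} - \frac{16}{3} = - \frac{31}{6}$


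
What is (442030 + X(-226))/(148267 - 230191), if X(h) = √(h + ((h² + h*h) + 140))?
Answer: -221015/40962 - √102066/81924 ≈ -5.3995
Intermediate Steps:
X(h) = √(140 + h + 2*h²) (X(h) = √(h + ((h² + h²) + 140)) = √(h + (2*h² + 140)) = √(h + (140 + 2*h²)) = √(140 + h + 2*h²))
(442030 + X(-226))/(148267 - 230191) = (442030 + √(140 - 226 + 2*(-226)²))/(148267 - 230191) = (442030 + √(140 - 226 + 2*51076))/(-81924) = (442030 + √(140 - 226 + 102152))*(-1/81924) = (442030 + √102066)*(-1/81924) = -221015/40962 - √102066/81924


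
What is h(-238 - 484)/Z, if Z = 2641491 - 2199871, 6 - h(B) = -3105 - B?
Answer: 2389/441620 ≈ 0.0054096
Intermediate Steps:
h(B) = 3111 + B (h(B) = 6 - (-3105 - B) = 6 + (3105 + B) = 3111 + B)
Z = 441620
h(-238 - 484)/Z = (3111 + (-238 - 484))/441620 = (3111 - 722)*(1/441620) = 2389*(1/441620) = 2389/441620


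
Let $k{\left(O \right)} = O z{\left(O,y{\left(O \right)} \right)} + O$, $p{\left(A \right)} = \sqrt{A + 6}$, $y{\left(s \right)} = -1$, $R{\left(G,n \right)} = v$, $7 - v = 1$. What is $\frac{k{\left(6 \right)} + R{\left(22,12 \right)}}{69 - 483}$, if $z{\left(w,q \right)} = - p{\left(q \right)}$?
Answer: $- \frac{2}{69} + \frac{\sqrt{5}}{69} \approx 0.0034213$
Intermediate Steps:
$v = 6$ ($v = 7 - 1 = 6$)
$R{\left(G,n \right)} = 6$
$p{\left(A \right)} = \sqrt{6 + A}$
$z{\left(w,q \right)} = - \sqrt{6 + q}$
$k{\left(O \right)} = O - O \sqrt{5}$ ($k{\left(O \right)} = O \left(- \sqrt{6 - 1}\right) + O = O \left(- \sqrt{5}\right) + O = - O \sqrt{5} + O = O - O \sqrt{5}$)
$\frac{k{\left(6 \right)} + R{\left(22,12 \right)}}{69 - 483} = \frac{6 \left(1 - \sqrt{5}\right) + 6}{69 - 483} = \frac{\left(6 - 6 \sqrt{5}\right) + 6}{-414} = \left(12 - 6 \sqrt{5}\right) \left(- \frac{1}{414}\right) = - \frac{2}{69} + \frac{\sqrt{5}}{69}$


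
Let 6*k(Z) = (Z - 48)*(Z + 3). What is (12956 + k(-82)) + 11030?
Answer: 77093/3 ≈ 25698.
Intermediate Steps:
k(Z) = (-48 + Z)*(3 + Z)/6 (k(Z) = ((Z - 48)*(Z + 3))/6 = ((-48 + Z)*(3 + Z))/6 = (-48 + Z)*(3 + Z)/6)
(12956 + k(-82)) + 11030 = (12956 + (-24 - 15/2*(-82) + (1/6)*(-82)**2)) + 11030 = (12956 + (-24 + 615 + (1/6)*6724)) + 11030 = (12956 + (-24 + 615 + 3362/3)) + 11030 = (12956 + 5135/3) + 11030 = 44003/3 + 11030 = 77093/3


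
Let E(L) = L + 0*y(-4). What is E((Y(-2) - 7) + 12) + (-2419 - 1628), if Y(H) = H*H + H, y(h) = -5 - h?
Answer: -4040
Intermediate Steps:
Y(H) = H + H**2 (Y(H) = H**2 + H = H + H**2)
E(L) = L (E(L) = L + 0*(-5 - 1*(-4)) = L + 0*(-5 + 4) = L + 0*(-1) = L + 0 = L)
E((Y(-2) - 7) + 12) + (-2419 - 1628) = ((-2*(1 - 2) - 7) + 12) + (-2419 - 1628) = ((-2*(-1) - 7) + 12) - 4047 = ((2 - 7) + 12) - 4047 = (-5 + 12) - 4047 = 7 - 4047 = -4040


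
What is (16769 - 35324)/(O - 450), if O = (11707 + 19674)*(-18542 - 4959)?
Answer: 18555/737485331 ≈ 2.5160e-5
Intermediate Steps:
O = -737484881 (O = 31381*(-23501) = -737484881)
(16769 - 35324)/(O - 450) = (16769 - 35324)/(-737484881 - 450) = -18555/(-737485331) = -18555*(-1/737485331) = 18555/737485331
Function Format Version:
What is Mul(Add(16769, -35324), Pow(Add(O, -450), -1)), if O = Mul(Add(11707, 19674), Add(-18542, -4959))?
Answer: Rational(18555, 737485331) ≈ 2.5160e-5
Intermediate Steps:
O = -737484881 (O = Mul(31381, -23501) = -737484881)
Mul(Add(16769, -35324), Pow(Add(O, -450), -1)) = Mul(Add(16769, -35324), Pow(Add(-737484881, -450), -1)) = Mul(-18555, Pow(-737485331, -1)) = Mul(-18555, Rational(-1, 737485331)) = Rational(18555, 737485331)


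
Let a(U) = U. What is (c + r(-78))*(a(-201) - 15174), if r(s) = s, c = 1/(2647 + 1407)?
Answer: 4861744125/4054 ≈ 1.1992e+6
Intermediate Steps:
c = 1/4054 ≈ 0.00024667
(c + r(-78))*(a(-201) - 15174) = (1/4054 - 78)*(-201 - 15174) = -316211/4054*(-15375) = 4861744125/4054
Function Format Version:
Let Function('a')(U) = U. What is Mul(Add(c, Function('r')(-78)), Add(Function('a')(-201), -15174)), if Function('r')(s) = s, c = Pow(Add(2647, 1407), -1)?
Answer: Rational(4861744125, 4054) ≈ 1.1992e+6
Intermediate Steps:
c = Rational(1, 4054) (c = Pow(4054, -1) = Rational(1, 4054) ≈ 0.00024667)
Mul(Add(c, Function('r')(-78)), Add(Function('a')(-201), -15174)) = Mul(Add(Rational(1, 4054), -78), Add(-201, -15174)) = Mul(Rational(-316211, 4054), -15375) = Rational(4861744125, 4054)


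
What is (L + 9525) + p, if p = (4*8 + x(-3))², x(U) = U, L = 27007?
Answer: 37373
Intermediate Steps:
p = 841 (p = (4*8 - 3)² = (32 - 3)² = 29² = 841)
(L + 9525) + p = (27007 + 9525) + 841 = 36532 + 841 = 37373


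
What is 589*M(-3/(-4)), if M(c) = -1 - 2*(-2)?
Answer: 1767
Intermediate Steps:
M(c) = 3 (M(c) = -1 + 4 = 3)
589*M(-3/(-4)) = 589*3 = 1767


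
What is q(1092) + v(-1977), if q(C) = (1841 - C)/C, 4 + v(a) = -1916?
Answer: -299413/156 ≈ -1919.3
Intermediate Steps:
v(a) = -1920 (v(a) = -4 - 1916 = -1920)
q(C) = (1841 - C)/C
q(1092) + v(-1977) = (1841 - 1*1092)/1092 - 1920 = (1841 - 1092)/1092 - 1920 = (1/1092)*749 - 1920 = 107/156 - 1920 = -299413/156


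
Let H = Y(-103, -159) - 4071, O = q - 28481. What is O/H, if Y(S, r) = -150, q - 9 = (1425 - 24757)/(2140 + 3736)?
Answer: 41831201/6200649 ≈ 6.7463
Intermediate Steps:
q = 7388/1469 (q = 9 + (1425 - 24757)/(2140 + 3736) = 9 - 23332/5876 = 9 - 23332*1/5876 = 9 - 5833/1469 = 7388/1469 ≈ 5.0293)
O = -41831201/1469 (O = 7388/1469 - 28481 = -41831201/1469 ≈ -28476.)
H = -4221 (H = -150 - 4071 = -4221)
O/H = -41831201/1469/(-4221) = -41831201/1469*(-1/4221) = 41831201/6200649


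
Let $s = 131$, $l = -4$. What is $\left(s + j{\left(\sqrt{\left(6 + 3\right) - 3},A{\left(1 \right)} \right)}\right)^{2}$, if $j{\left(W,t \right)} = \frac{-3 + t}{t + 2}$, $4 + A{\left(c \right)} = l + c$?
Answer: $17689$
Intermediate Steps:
$A{\left(c \right)} = -8 + c$ ($A{\left(c \right)} = -4 + \left(-4 + c\right) = -8 + c$)
$j{\left(W,t \right)} = \frac{-3 + t}{2 + t}$
$\left(s + j{\left(\sqrt{\left(6 + 3\right) - 3},A{\left(1 \right)} \right)}\right)^{2} = \left(131 + \frac{-3 + \left(-8 + 1\right)}{2 + \left(-8 + 1\right)}\right)^{2} = \left(131 + \frac{-3 - 7}{2 - 7}\right)^{2} = \left(131 + \frac{1}{-5} \left(-10\right)\right)^{2} = \left(131 - -2\right)^{2} = \left(131 + 2\right)^{2} = 133^{2} = 17689$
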